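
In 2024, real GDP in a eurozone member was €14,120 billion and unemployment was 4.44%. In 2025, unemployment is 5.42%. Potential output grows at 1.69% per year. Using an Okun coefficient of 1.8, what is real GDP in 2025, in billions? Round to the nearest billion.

€14,110 billion

Δu = 5.42 - 4.44 = 0.98 points.
Okun's law (growth form): g_Y = g_Y* - β × Δu = 1.69 - 1.8 × (0.98) = 1.69 - 1.764 = -0.074%.
Real GDP in the next year = 14120 × (1 - 0.074/100) = 14120 × 0.99926 ≈ 14110 billion.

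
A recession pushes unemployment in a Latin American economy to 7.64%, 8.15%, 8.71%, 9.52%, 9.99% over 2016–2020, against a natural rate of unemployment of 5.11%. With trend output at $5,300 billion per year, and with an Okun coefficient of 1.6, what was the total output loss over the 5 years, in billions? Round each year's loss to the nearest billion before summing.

$1,566 billion

Year 2016: gap = -1.6 × (7.64 - 5.11) = -4.048%, loss ≈ 5300 × 4.048/100 ≈ 215.
Year 2017: gap = -1.6 × (8.15 - 5.11) = -4.864%, loss ≈ 5300 × 4.864/100 ≈ 258.
Year 2018: gap = -1.6 × (8.71 - 5.11) = -5.76%, loss ≈ 5300 × 5.76/100 ≈ 305.
Year 2019: gap = -1.6 × (9.52 - 5.11) = -7.056%, loss ≈ 5300 × 7.056/100 ≈ 374.
Year 2020: gap = -1.6 × (9.99 - 5.11) = -7.808%, loss ≈ 5300 × 7.808/100 ≈ 414.
Total lost output = 215 + 258 + 305 + 374 + 414 = 1566 billion.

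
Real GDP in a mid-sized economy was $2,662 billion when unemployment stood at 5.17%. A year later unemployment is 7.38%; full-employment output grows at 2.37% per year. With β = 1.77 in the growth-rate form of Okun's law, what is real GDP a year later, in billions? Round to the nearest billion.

$2,621 billion

Δu = 7.38 - 5.17 = 2.21 points.
Okun's law (growth form): g_Y = g_Y* - β × Δu = 2.37 - 1.77 × (2.21) = 2.37 - 3.9117 = -1.5417%.
Real GDP in the next year = 2662 × (1 - 1.5417/100) = 2662 × 0.984583 ≈ 2621 billion.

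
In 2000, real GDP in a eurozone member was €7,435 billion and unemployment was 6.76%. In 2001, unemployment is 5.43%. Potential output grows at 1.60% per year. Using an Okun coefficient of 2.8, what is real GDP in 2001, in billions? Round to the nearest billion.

Δu = 5.43 - 6.76 = -1.33 points.
Okun's law (growth form): g_Y = g_Y* - β × Δu = 1.60 - 2.8 × (-1.33) = 1.6 + 3.724 = 5.324%.
Real GDP in the next year = 7435 × (1 + 5.324/100) = 7435 × 1.05324 ≈ 7831 billion.

€7,831 billion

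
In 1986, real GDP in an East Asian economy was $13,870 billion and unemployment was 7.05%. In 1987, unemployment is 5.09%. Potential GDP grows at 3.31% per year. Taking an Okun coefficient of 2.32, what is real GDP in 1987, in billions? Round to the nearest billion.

$14,960 billion

Δu = 5.09 - 7.05 = -1.96 points.
Okun's law (growth form): g_Y = g_Y* - β × Δu = 3.31 - 2.32 × (-1.96) = 3.31 + 4.5472 = 7.8572%.
Real GDP in the next year = 13870 × (1 + 7.8572/100) = 13870 × 1.078572 ≈ 14960 billion.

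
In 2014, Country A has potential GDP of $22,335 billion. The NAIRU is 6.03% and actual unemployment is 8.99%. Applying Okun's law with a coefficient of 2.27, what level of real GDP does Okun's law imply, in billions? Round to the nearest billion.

$20,834 billion

Unemployment gap = 8.99 - 6.03 = 2.96 points, so the output gap is -2.27 × 2.96 = -6.7192%.
Actual GDP = 22335 × (1 - 6.7192/100) = 22335 × 0.932808 ≈ 20834 billion.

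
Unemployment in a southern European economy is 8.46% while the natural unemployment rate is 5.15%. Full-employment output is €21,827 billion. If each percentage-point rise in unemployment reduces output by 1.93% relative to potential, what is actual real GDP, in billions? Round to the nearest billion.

Unemployment gap = 8.46 - 5.15 = 3.31 points, so the output gap is -1.93 × 3.31 = -6.3883%.
Actual GDP = 21827 × (1 - 6.3883/100) = 21827 × 0.936117 ≈ 20433 billion.

€20,433 billion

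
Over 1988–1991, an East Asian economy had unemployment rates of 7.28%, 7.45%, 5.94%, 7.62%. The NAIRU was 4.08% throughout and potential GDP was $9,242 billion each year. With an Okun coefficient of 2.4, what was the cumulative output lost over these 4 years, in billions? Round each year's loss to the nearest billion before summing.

$2,655 billion

Year 1988: gap = -2.4 × (7.28 - 4.08) = -7.68%, loss ≈ 9242 × 7.68/100 ≈ 710.
Year 1989: gap = -2.4 × (7.45 - 4.08) = -8.088%, loss ≈ 9242 × 8.088/100 ≈ 747.
Year 1990: gap = -2.4 × (5.94 - 4.08) = -4.464%, loss ≈ 9242 × 4.464/100 ≈ 413.
Year 1991: gap = -2.4 × (7.62 - 4.08) = -8.496%, loss ≈ 9242 × 8.496/100 ≈ 785.
Total lost output = 710 + 747 + 413 + 785 = 2655 billion.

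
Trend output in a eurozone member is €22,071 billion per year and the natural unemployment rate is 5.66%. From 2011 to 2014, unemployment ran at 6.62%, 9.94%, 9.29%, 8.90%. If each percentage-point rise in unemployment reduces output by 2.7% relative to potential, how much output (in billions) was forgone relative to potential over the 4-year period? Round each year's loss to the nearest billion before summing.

Year 2011: gap = -2.7 × (6.62 - 5.66) = -2.592%, loss ≈ 22071 × 2.592/100 ≈ 572.
Year 2012: gap = -2.7 × (9.94 - 5.66) = -11.556%, loss ≈ 22071 × 11.556/100 ≈ 2551.
Year 2013: gap = -2.7 × (9.29 - 5.66) = -9.801%, loss ≈ 22071 × 9.801/100 ≈ 2163.
Year 2014: gap = -2.7 × (8.9 - 5.66) = -8.748%, loss ≈ 22071 × 8.748/100 ≈ 1931.
Total lost output = 572 + 2551 + 2163 + 1931 = 7217 billion.

€7,217 billion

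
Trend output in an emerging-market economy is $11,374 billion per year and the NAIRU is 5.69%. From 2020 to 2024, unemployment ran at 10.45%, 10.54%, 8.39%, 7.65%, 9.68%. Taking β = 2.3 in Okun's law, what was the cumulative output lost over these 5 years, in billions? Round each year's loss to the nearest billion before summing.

$4,777 billion

Year 2020: gap = -2.3 × (10.45 - 5.69) = -10.948%, loss ≈ 11374 × 10.948/100 ≈ 1245.
Year 2021: gap = -2.3 × (10.54 - 5.69) = -11.155%, loss ≈ 11374 × 11.155/100 ≈ 1269.
Year 2022: gap = -2.3 × (8.39 - 5.69) = -6.21%, loss ≈ 11374 × 6.21/100 ≈ 706.
Year 2023: gap = -2.3 × (7.65 - 5.69) = -4.508%, loss ≈ 11374 × 4.508/100 ≈ 513.
Year 2024: gap = -2.3 × (9.68 - 5.69) = -9.177%, loss ≈ 11374 × 9.177/100 ≈ 1044.
Total lost output = 1245 + 1269 + 706 + 513 + 1044 = 4777 billion.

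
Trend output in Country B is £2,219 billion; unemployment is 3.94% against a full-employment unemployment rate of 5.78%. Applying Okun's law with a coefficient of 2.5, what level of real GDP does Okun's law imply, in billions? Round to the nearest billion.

£2,321 billion

Unemployment gap = 3.94 - 5.78 = -1.84 points, so the output gap is -2.5 × (-1.84) = 4.6%.
Actual GDP = 2219 × (1 + 4.6/100) = 2219 × 1.046 ≈ 2321 billion.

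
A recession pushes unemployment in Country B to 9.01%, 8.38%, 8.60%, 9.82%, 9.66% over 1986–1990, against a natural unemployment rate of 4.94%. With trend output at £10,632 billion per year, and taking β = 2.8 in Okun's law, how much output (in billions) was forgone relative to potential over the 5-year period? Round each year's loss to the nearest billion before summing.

£6,184 billion

Year 1986: gap = -2.8 × (9.01 - 4.94) = -11.396%, loss ≈ 10632 × 11.396/100 ≈ 1212.
Year 1987: gap = -2.8 × (8.38 - 4.94) = -9.632%, loss ≈ 10632 × 9.632/100 ≈ 1024.
Year 1988: gap = -2.8 × (8.6 - 4.94) = -10.248%, loss ≈ 10632 × 10.248/100 ≈ 1090.
Year 1989: gap = -2.8 × (9.82 - 4.94) = -13.664%, loss ≈ 10632 × 13.664/100 ≈ 1453.
Year 1990: gap = -2.8 × (9.66 - 4.94) = -13.216%, loss ≈ 10632 × 13.216/100 ≈ 1405.
Total lost output = 1212 + 1024 + 1090 + 1453 + 1405 = 6184 billion.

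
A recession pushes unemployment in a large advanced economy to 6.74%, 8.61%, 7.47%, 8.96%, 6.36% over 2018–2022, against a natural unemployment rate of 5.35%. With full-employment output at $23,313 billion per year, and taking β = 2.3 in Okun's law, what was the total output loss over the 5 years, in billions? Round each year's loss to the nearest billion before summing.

Year 2018: gap = -2.3 × (6.74 - 5.35) = -3.197%, loss ≈ 23313 × 3.197/100 ≈ 745.
Year 2019: gap = -2.3 × (8.61 - 5.35) = -7.498%, loss ≈ 23313 × 7.498/100 ≈ 1748.
Year 2020: gap = -2.3 × (7.47 - 5.35) = -4.876%, loss ≈ 23313 × 4.876/100 ≈ 1137.
Year 2021: gap = -2.3 × (8.96 - 5.35) = -8.303%, loss ≈ 23313 × 8.303/100 ≈ 1936.
Year 2022: gap = -2.3 × (6.36 - 5.35) = -2.323%, loss ≈ 23313 × 2.323/100 ≈ 542.
Total lost output = 745 + 1748 + 1137 + 1936 + 542 = 6108 billion.

$6,108 billion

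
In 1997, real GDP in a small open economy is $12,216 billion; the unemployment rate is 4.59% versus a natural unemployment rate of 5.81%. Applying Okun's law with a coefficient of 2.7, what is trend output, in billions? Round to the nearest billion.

$11,826 billion

Unemployment gap = 4.59 - 5.81 = -1.22 points, so output gap = -2.7 × (-1.22) = 3.294%.
Since Y = Y* × (1 + gap/100), Y* = 12216/1.03294 ≈ 11826 billion.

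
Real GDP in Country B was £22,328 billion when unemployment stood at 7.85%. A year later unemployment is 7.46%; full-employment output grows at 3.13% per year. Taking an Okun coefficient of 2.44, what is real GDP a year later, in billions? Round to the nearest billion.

Δu = 7.46 - 7.85 = -0.39 points.
Okun's law (growth form): g_Y = g_Y* - β × Δu = 3.13 - 2.44 × (-0.39) = 3.13 + 0.9516 = 4.0816%.
Real GDP in the next year = 22328 × (1 + 4.0816/100) = 22328 × 1.040816 ≈ 23239 billion.

£23,239 billion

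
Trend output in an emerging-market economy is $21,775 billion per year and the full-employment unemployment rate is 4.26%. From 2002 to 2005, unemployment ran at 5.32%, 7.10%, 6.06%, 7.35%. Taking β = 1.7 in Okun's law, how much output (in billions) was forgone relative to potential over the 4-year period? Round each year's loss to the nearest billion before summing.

Year 2002: gap = -1.7 × (5.32 - 4.26) = -1.802%, loss ≈ 21775 × 1.802/100 ≈ 392.
Year 2003: gap = -1.7 × (7.1 - 4.26) = -4.828%, loss ≈ 21775 × 4.828/100 ≈ 1051.
Year 2004: gap = -1.7 × (6.06 - 4.26) = -3.06%, loss ≈ 21775 × 3.06/100 ≈ 666.
Year 2005: gap = -1.7 × (7.35 - 4.26) = -5.253%, loss ≈ 21775 × 5.253/100 ≈ 1144.
Total lost output = 392 + 1051 + 666 + 1144 = 3253 billion.

$3,253 billion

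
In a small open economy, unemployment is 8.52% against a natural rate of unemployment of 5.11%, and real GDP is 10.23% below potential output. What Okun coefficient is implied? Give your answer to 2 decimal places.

β ≈ 3.00

Okun's law: output gap = -β × (u - u*).
-10.23 = -β × (8.52 - 5.11) = -β × 3.41, so β = 10.23/3.41 = 3.00.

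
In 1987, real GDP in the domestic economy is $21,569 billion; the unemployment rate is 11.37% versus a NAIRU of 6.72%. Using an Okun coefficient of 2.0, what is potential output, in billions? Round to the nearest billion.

$23,781 billion

Unemployment gap = 11.37 - 6.72 = 4.65 points, so output gap = -2 × 4.65 = -9.3%.
Since Y = Y* × (1 + gap/100), Y* = 21569/0.907 ≈ 23781 billion.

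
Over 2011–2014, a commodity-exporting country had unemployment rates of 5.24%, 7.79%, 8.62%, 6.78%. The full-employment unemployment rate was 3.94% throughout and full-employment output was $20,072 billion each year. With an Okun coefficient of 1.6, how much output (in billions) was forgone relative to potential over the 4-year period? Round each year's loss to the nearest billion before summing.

$4,068 billion

Year 2011: gap = -1.6 × (5.24 - 3.94) = -2.08%, loss ≈ 20072 × 2.08/100 ≈ 417.
Year 2012: gap = -1.6 × (7.79 - 3.94) = -6.16%, loss ≈ 20072 × 6.16/100 ≈ 1236.
Year 2013: gap = -1.6 × (8.62 - 3.94) = -7.488%, loss ≈ 20072 × 7.488/100 ≈ 1503.
Year 2014: gap = -1.6 × (6.78 - 3.94) = -4.544%, loss ≈ 20072 × 4.544/100 ≈ 912.
Total lost output = 417 + 1236 + 1503 + 912 = 4068 billion.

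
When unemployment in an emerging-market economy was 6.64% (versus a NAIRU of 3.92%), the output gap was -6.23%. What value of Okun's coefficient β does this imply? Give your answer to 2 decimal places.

β ≈ 2.29

Okun's law: output gap = -β × (u - u*).
-6.23 = -β × (6.64 - 3.92) = -β × 2.72, so β = 6.23/2.72 = 2.29.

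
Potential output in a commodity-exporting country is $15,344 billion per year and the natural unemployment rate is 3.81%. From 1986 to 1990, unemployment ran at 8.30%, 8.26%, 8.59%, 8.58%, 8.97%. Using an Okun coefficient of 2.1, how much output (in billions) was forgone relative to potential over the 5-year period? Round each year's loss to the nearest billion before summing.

Year 1986: gap = -2.1 × (8.3 - 3.81) = -9.429%, loss ≈ 15344 × 9.429/100 ≈ 1447.
Year 1987: gap = -2.1 × (8.26 - 3.81) = -9.345%, loss ≈ 15344 × 9.345/100 ≈ 1434.
Year 1988: gap = -2.1 × (8.59 - 3.81) = -10.038%, loss ≈ 15344 × 10.038/100 ≈ 1540.
Year 1989: gap = -2.1 × (8.58 - 3.81) = -10.017%, loss ≈ 15344 × 10.017/100 ≈ 1537.
Year 1990: gap = -2.1 × (8.97 - 3.81) = -10.836%, loss ≈ 15344 × 10.836/100 ≈ 1663.
Total lost output = 1447 + 1434 + 1540 + 1537 + 1663 = 7621 billion.

$7,621 billion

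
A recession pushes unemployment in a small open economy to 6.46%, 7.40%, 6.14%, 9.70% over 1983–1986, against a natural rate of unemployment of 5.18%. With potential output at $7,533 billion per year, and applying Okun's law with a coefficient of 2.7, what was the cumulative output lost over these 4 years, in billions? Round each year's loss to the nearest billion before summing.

Year 1983: gap = -2.7 × (6.46 - 5.18) = -3.456%, loss ≈ 7533 × 3.456/100 ≈ 260.
Year 1984: gap = -2.7 × (7.4 - 5.18) = -5.994%, loss ≈ 7533 × 5.994/100 ≈ 452.
Year 1985: gap = -2.7 × (6.14 - 5.18) = -2.592%, loss ≈ 7533 × 2.592/100 ≈ 195.
Year 1986: gap = -2.7 × (9.7 - 5.18) = -12.204%, loss ≈ 7533 × 12.204/100 ≈ 919.
Total lost output = 260 + 452 + 195 + 919 = 1826 billion.

$1,826 billion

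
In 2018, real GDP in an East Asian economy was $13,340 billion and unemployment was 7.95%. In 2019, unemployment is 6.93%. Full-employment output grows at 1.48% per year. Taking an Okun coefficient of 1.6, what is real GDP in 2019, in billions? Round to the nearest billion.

$13,755 billion

Δu = 6.93 - 7.95 = -1.02 points.
Okun's law (growth form): g_Y = g_Y* - β × Δu = 1.48 - 1.6 × (-1.02) = 1.48 + 1.632 = 3.112%.
Real GDP in the next year = 13340 × (1 + 3.112/100) = 13340 × 1.03112 ≈ 13755 billion.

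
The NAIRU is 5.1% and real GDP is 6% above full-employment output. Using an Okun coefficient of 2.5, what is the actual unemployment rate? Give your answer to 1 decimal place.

From Okun's law, u - u* = -(output gap)/β = -(6)/2.5 = -2.4 points.
So u = 5.1 - 2.4 = 2.7%.

2.7%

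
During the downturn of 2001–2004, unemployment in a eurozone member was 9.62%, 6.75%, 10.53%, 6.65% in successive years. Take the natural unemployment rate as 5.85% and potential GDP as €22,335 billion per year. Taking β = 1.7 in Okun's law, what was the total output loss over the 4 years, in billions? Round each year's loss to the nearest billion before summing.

€3,854 billion

Year 2001: gap = -1.7 × (9.62 - 5.85) = -6.409%, loss ≈ 22335 × 6.409/100 ≈ 1431.
Year 2002: gap = -1.7 × (6.75 - 5.85) = -1.53%, loss ≈ 22335 × 1.53/100 ≈ 342.
Year 2003: gap = -1.7 × (10.53 - 5.85) = -7.956%, loss ≈ 22335 × 7.956/100 ≈ 1777.
Year 2004: gap = -1.7 × (6.65 - 5.85) = -1.36%, loss ≈ 22335 × 1.36/100 ≈ 304.
Total lost output = 1431 + 342 + 1777 + 304 = 3854 billion.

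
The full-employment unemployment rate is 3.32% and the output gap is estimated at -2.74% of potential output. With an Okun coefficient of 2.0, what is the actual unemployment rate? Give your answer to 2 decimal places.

4.69%

From Okun's law, u - u* = -(output gap)/β = -(-2.74)/2.0 = 1.37 points.
So u = 3.32 + 1.37 = 4.69%.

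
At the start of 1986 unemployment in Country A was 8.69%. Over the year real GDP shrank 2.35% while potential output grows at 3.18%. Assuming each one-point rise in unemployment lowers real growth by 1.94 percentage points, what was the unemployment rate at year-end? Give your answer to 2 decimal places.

11.54%

Growth-rate Okun's law: g_Y = g_Y* - β × Δu, so Δu = (g_Y* - g_Y)/β.
Δu = (3.18 + 2.35)/1.94 = 5.53/1.94 = 2.85 percentage points.
Year-end unemployment = 8.69 + 2.85 = 11.54%.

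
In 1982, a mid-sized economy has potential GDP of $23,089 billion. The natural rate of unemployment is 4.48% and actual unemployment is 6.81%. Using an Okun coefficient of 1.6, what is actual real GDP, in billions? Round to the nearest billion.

Unemployment gap = 6.81 - 4.48 = 2.33 points, so the output gap is -1.6 × 2.33 = -3.728%.
Actual GDP = 23089 × (1 - 3.728/100) = 23089 × 0.96272 ≈ 22228 billion.

$22,228 billion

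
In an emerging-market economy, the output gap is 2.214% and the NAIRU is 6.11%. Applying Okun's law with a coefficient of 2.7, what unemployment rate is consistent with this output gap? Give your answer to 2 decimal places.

From Okun's law, u - u* = -(output gap)/β = -(2.214)/2.7 = -0.82 points.
So u = 6.11 - 0.82 = 5.29%.

5.29%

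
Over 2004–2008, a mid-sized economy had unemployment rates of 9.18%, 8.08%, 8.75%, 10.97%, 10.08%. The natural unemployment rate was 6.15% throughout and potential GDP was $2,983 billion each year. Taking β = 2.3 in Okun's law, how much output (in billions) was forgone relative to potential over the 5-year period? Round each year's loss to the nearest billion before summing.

$1,119 billion

Year 2004: gap = -2.3 × (9.18 - 6.15) = -6.969%, loss ≈ 2983 × 6.969/100 ≈ 208.
Year 2005: gap = -2.3 × (8.08 - 6.15) = -4.439%, loss ≈ 2983 × 4.439/100 ≈ 132.
Year 2006: gap = -2.3 × (8.75 - 6.15) = -5.98%, loss ≈ 2983 × 5.98/100 ≈ 178.
Year 2007: gap = -2.3 × (10.97 - 6.15) = -11.086%, loss ≈ 2983 × 11.086/100 ≈ 331.
Year 2008: gap = -2.3 × (10.08 - 6.15) = -9.039%, loss ≈ 2983 × 9.039/100 ≈ 270.
Total lost output = 208 + 132 + 178 + 331 + 270 = 1119 billion.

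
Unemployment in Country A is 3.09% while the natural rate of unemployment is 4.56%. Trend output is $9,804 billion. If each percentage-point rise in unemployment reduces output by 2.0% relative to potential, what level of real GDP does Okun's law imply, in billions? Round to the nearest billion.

Unemployment gap = 3.09 - 4.56 = -1.47 points, so the output gap is -2 × (-1.47) = 2.94%.
Actual GDP = 9804 × (1 + 2.94/100) = 9804 × 1.0294 ≈ 10092 billion.

$10,092 billion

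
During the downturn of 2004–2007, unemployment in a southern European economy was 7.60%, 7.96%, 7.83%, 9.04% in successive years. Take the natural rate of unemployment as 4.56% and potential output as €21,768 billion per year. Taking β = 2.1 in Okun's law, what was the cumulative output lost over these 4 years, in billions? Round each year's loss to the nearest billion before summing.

Year 2004: gap = -2.1 × (7.6 - 4.56) = -6.384%, loss ≈ 21768 × 6.384/100 ≈ 1390.
Year 2005: gap = -2.1 × (7.96 - 4.56) = -7.14%, loss ≈ 21768 × 7.14/100 ≈ 1554.
Year 2006: gap = -2.1 × (7.83 - 4.56) = -6.867%, loss ≈ 21768 × 6.867/100 ≈ 1495.
Year 2007: gap = -2.1 × (9.04 - 4.56) = -9.408%, loss ≈ 21768 × 9.408/100 ≈ 2048.
Total lost output = 1390 + 1554 + 1495 + 2048 = 6487 billion.

€6,487 billion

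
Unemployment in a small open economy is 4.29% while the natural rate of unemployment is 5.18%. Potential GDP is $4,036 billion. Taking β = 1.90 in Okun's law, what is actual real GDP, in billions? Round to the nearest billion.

Unemployment gap = 4.29 - 5.18 = -0.89 points, so the output gap is -1.9 × (-0.89) = 1.691%.
Actual GDP = 4036 × (1 + 1.691/100) = 4036 × 1.01691 ≈ 4104 billion.

$4,104 billion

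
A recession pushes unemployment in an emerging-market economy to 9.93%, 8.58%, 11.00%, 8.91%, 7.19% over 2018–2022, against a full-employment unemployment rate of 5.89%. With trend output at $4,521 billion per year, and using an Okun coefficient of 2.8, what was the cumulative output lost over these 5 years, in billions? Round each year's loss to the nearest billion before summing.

Year 2018: gap = -2.8 × (9.93 - 5.89) = -11.312%, loss ≈ 4521 × 11.312/100 ≈ 511.
Year 2019: gap = -2.8 × (8.58 - 5.89) = -7.532%, loss ≈ 4521 × 7.532/100 ≈ 341.
Year 2020: gap = -2.8 × (11 - 5.89) = -14.308%, loss ≈ 4521 × 14.308/100 ≈ 647.
Year 2021: gap = -2.8 × (8.91 - 5.89) = -8.456%, loss ≈ 4521 × 8.456/100 ≈ 382.
Year 2022: gap = -2.8 × (7.19 - 5.89) = -3.64%, loss ≈ 4521 × 3.64/100 ≈ 165.
Total lost output = 511 + 341 + 647 + 382 + 165 = 2046 billion.

$2,046 billion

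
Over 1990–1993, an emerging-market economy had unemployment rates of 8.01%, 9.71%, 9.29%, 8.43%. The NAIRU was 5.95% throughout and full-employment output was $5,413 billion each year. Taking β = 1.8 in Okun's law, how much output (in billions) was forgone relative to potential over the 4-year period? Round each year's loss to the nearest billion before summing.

Year 1990: gap = -1.8 × (8.01 - 5.95) = -3.708%, loss ≈ 5413 × 3.708/100 ≈ 201.
Year 1991: gap = -1.8 × (9.71 - 5.95) = -6.768%, loss ≈ 5413 × 6.768/100 ≈ 366.
Year 1992: gap = -1.8 × (9.29 - 5.95) = -6.012%, loss ≈ 5413 × 6.012/100 ≈ 325.
Year 1993: gap = -1.8 × (8.43 - 5.95) = -4.464%, loss ≈ 5413 × 4.464/100 ≈ 242.
Total lost output = 201 + 366 + 325 + 242 = 1134 billion.

$1,134 billion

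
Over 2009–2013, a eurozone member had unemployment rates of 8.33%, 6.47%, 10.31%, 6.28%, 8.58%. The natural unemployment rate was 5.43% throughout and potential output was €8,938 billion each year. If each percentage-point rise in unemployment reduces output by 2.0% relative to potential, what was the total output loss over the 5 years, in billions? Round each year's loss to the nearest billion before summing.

€2,291 billion

Year 2009: gap = -2.0 × (8.33 - 5.43) = -5.8%, loss ≈ 8938 × 5.8/100 ≈ 518.
Year 2010: gap = -2.0 × (6.47 - 5.43) = -2.08%, loss ≈ 8938 × 2.08/100 ≈ 186.
Year 2011: gap = -2.0 × (10.31 - 5.43) = -9.76%, loss ≈ 8938 × 9.76/100 ≈ 872.
Year 2012: gap = -2.0 × (6.28 - 5.43) = -1.7%, loss ≈ 8938 × 1.7/100 ≈ 152.
Year 2013: gap = -2.0 × (8.58 - 5.43) = -6.3%, loss ≈ 8938 × 6.3/100 ≈ 563.
Total lost output = 518 + 186 + 872 + 152 + 563 = 2291 billion.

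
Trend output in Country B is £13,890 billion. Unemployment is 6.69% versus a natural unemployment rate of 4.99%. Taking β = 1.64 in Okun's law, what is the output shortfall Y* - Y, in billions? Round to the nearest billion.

£387 billion

Output gap = -1.64 × (6.69 - 4.99) = -1.64 × 1.7 = -2.788%.
Actual GDP ≈ 13890 × 0.97212 ≈ 13503 billion, so the shortfall is 13890 - 13503 = 387 billion.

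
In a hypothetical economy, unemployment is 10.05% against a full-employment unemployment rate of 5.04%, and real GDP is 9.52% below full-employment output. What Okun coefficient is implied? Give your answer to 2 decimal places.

β ≈ 1.90

Okun's law: output gap = -β × (u - u*).
-9.52 = -β × (10.05 - 5.04) = -β × 5.01, so β = 9.52/5.01 = 1.90.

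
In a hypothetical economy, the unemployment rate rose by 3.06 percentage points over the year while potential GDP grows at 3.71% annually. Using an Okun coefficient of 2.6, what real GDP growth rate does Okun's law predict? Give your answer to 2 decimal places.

-4.25%

Growth-rate Okun's law: g_Y = g_Y* - β × Δu.
g_Y = 3.71 - 2.6 × (3.06) = 3.71 - 7.956 = -4.246%, i.e. -4.25% to 2 d.p.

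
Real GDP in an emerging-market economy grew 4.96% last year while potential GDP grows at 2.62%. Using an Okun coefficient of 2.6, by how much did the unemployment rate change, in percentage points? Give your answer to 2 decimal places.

Growth-rate Okun's law: g_Y = g_Y* - β × Δu, so Δu = (g_Y* - g_Y)/β.
Δu = (2.62 - 4.96)/2.6 = -2.34/2.6 = -0.90 percentage points.

-0.90 percentage points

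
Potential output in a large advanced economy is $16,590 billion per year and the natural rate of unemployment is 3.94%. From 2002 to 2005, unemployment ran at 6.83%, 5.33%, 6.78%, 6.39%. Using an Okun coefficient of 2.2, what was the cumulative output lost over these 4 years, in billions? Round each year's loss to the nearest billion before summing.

$3,493 billion

Year 2002: gap = -2.2 × (6.83 - 3.94) = -6.358%, loss ≈ 16590 × 6.358/100 ≈ 1055.
Year 2003: gap = -2.2 × (5.33 - 3.94) = -3.058%, loss ≈ 16590 × 3.058/100 ≈ 507.
Year 2004: gap = -2.2 × (6.78 - 3.94) = -6.248%, loss ≈ 16590 × 6.248/100 ≈ 1037.
Year 2005: gap = -2.2 × (6.39 - 3.94) = -5.39%, loss ≈ 16590 × 5.39/100 ≈ 894.
Total lost output = 1055 + 507 + 1037 + 894 = 3493 billion.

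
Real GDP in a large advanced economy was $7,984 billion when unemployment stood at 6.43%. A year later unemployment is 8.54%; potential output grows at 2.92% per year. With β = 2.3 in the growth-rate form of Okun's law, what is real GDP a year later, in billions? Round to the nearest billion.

Δu = 8.54 - 6.43 = 2.11 points.
Okun's law (growth form): g_Y = g_Y* - β × Δu = 2.92 - 2.3 × (2.11) = 2.92 - 4.853 = -1.933%.
Real GDP in the next year = 7984 × (1 - 1.933/100) = 7984 × 0.98067 ≈ 7830 billion.

$7,830 billion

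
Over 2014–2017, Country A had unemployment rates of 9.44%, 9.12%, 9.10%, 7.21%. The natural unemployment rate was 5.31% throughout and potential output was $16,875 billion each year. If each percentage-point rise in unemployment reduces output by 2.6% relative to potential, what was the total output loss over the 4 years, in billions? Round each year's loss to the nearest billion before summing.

$5,981 billion

Year 2014: gap = -2.6 × (9.44 - 5.31) = -10.738%, loss ≈ 16875 × 10.738/100 ≈ 1812.
Year 2015: gap = -2.6 × (9.12 - 5.31) = -9.906%, loss ≈ 16875 × 9.906/100 ≈ 1672.
Year 2016: gap = -2.6 × (9.1 - 5.31) = -9.854%, loss ≈ 16875 × 9.854/100 ≈ 1663.
Year 2017: gap = -2.6 × (7.21 - 5.31) = -4.94%, loss ≈ 16875 × 4.94/100 ≈ 834.
Total lost output = 1812 + 1672 + 1663 + 834 = 5981 billion.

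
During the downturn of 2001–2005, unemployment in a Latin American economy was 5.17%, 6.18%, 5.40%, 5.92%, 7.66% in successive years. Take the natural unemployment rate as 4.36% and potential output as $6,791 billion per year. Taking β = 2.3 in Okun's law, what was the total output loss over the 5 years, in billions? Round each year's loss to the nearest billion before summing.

Year 2001: gap = -2.3 × (5.17 - 4.36) = -1.863%, loss ≈ 6791 × 1.863/100 ≈ 127.
Year 2002: gap = -2.3 × (6.18 - 4.36) = -4.186%, loss ≈ 6791 × 4.186/100 ≈ 284.
Year 2003: gap = -2.3 × (5.4 - 4.36) = -2.392%, loss ≈ 6791 × 2.392/100 ≈ 162.
Year 2004: gap = -2.3 × (5.92 - 4.36) = -3.588%, loss ≈ 6791 × 3.588/100 ≈ 244.
Year 2005: gap = -2.3 × (7.66 - 4.36) = -7.59%, loss ≈ 6791 × 7.59/100 ≈ 515.
Total lost output = 127 + 284 + 162 + 244 + 515 = 1332 billion.

$1,332 billion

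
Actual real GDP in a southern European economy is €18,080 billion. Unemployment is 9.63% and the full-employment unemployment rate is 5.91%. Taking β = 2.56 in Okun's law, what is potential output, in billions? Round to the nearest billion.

Unemployment gap = 9.63 - 5.91 = 3.72 points, so output gap = -2.56 × 3.72 = -9.5232%.
Since Y = Y* × (1 + gap/100), Y* = 18080/0.904768 ≈ 19983 billion.

€19,983 billion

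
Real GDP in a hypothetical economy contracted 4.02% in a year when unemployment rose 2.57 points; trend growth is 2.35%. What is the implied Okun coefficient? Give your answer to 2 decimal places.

Growth form: g_Y = g_Y* - β × Δu, so β = (g_Y* - g_Y)/Δu.
β = (2.35 + 4.02)/2.57 = 6.37/2.57 = 2.48.

β ≈ 2.48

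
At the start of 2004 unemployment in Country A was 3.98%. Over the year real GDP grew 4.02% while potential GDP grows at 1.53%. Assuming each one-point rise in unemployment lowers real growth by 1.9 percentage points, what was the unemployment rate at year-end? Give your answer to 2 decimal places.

2.67%

Growth-rate Okun's law: g_Y = g_Y* - β × Δu, so Δu = (g_Y* - g_Y)/β.
Δu = (1.53 - 4.02)/1.9 = -2.49/1.9 = -1.31 percentage points.
Year-end unemployment = 3.98 - 1.31 = 2.67%.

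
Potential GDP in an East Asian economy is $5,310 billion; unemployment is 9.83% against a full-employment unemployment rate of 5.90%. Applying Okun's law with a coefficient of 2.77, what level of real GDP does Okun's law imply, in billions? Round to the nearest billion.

Unemployment gap = 9.83 - 5.9 = 3.93 points, so the output gap is -2.77 × 3.93 = -10.8861%.
Actual GDP = 5310 × (1 - 10.8861/100) = 5310 × 0.891139 ≈ 4732 billion.

$4,732 billion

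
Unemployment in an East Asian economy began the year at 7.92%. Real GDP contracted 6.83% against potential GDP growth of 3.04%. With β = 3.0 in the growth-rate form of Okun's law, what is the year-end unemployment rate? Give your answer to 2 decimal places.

Growth-rate Okun's law: g_Y = g_Y* - β × Δu, so Δu = (g_Y* - g_Y)/β.
Δu = (3.04 + 6.83)/3.0 = 9.87/3.0 = 3.29 percentage points.
Year-end unemployment = 7.92 + 3.29 = 11.21%.

11.21%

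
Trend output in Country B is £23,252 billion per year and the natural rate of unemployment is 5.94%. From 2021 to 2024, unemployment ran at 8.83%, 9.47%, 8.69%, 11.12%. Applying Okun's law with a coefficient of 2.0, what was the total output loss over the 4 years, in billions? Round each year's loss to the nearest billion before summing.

£6,674 billion

Year 2021: gap = -2.0 × (8.83 - 5.94) = -5.78%, loss ≈ 23252 × 5.78/100 ≈ 1344.
Year 2022: gap = -2.0 × (9.47 - 5.94) = -7.06%, loss ≈ 23252 × 7.06/100 ≈ 1642.
Year 2023: gap = -2.0 × (8.69 - 5.94) = -5.5%, loss ≈ 23252 × 5.5/100 ≈ 1279.
Year 2024: gap = -2.0 × (11.12 - 5.94) = -10.36%, loss ≈ 23252 × 10.36/100 ≈ 2409.
Total lost output = 1344 + 1642 + 1279 + 2409 = 6674 billion.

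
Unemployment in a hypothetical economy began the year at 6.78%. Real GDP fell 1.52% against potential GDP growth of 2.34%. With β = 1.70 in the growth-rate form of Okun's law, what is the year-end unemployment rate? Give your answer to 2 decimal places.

9.05%

Growth-rate Okun's law: g_Y = g_Y* - β × Δu, so Δu = (g_Y* - g_Y)/β.
Δu = (2.34 + 1.52)/1.70 = 3.86/1.70 = 2.27 percentage points.
Year-end unemployment = 6.78 + 2.27 = 9.05%.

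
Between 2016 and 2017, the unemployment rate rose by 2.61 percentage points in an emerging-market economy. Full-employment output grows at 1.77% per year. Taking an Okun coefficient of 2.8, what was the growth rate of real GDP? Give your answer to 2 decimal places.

-5.54%

Growth-rate Okun's law: g_Y = g_Y* - β × Δu.
g_Y = 1.77 - 2.8 × (2.61) = 1.77 - 7.308 = -5.538%, i.e. -5.54% to 2 d.p.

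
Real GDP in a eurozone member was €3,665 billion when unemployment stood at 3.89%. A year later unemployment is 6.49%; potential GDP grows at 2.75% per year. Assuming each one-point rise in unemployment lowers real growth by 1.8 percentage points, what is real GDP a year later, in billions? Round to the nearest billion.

€3,594 billion

Δu = 6.49 - 3.89 = 2.6 points.
Okun's law (growth form): g_Y = g_Y* - β × Δu = 2.75 - 1.8 × (2.60) = 2.75 - 4.68 = -1.93%.
Real GDP in the next year = 3665 × (1 - 1.93/100) = 3665 × 0.9807 ≈ 3594 billion.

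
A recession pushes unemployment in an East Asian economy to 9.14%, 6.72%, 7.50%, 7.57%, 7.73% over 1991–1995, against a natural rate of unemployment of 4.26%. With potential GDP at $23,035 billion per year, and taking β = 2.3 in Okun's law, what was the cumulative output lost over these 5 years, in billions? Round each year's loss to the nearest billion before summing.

Year 1991: gap = -2.3 × (9.14 - 4.26) = -11.224%, loss ≈ 23035 × 11.224/100 ≈ 2585.
Year 1992: gap = -2.3 × (6.72 - 4.26) = -5.658%, loss ≈ 23035 × 5.658/100 ≈ 1303.
Year 1993: gap = -2.3 × (7.5 - 4.26) = -7.452%, loss ≈ 23035 × 7.452/100 ≈ 1717.
Year 1994: gap = -2.3 × (7.57 - 4.26) = -7.613%, loss ≈ 23035 × 7.613/100 ≈ 1754.
Year 1995: gap = -2.3 × (7.73 - 4.26) = -7.981%, loss ≈ 23035 × 7.981/100 ≈ 1838.
Total lost output = 2585 + 1303 + 1717 + 1754 + 1838 = 9197 billion.

$9,197 billion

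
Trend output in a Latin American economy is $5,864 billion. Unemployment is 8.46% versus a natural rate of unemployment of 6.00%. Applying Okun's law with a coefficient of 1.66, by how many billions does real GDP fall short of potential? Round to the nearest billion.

Output gap = -1.66 × (8.46 - 6) = -1.66 × 2.46 = -4.0836%.
Actual GDP ≈ 5864 × 0.959164 ≈ 5625 billion, so the shortfall is 5864 - 5625 = 239 billion.

$239 billion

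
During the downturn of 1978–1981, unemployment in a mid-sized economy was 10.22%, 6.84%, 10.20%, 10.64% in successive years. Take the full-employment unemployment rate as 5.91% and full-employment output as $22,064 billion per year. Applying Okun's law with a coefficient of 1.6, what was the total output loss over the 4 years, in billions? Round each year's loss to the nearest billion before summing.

$5,034 billion

Year 1978: gap = -1.6 × (10.22 - 5.91) = -6.896%, loss ≈ 22064 × 6.896/100 ≈ 1522.
Year 1979: gap = -1.6 × (6.84 - 5.91) = -1.488%, loss ≈ 22064 × 1.488/100 ≈ 328.
Year 1980: gap = -1.6 × (10.2 - 5.91) = -6.864%, loss ≈ 22064 × 6.864/100 ≈ 1514.
Year 1981: gap = -1.6 × (10.64 - 5.91) = -7.568%, loss ≈ 22064 × 7.568/100 ≈ 1670.
Total lost output = 1522 + 328 + 1514 + 1670 = 5034 billion.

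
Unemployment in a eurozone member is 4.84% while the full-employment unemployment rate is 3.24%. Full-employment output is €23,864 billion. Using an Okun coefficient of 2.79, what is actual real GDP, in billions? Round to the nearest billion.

Unemployment gap = 4.84 - 3.24 = 1.6 points, so the output gap is -2.79 × 1.6 = -4.464%.
Actual GDP = 23864 × (1 - 4.464/100) = 23864 × 0.95536 ≈ 22799 billion.

€22,799 billion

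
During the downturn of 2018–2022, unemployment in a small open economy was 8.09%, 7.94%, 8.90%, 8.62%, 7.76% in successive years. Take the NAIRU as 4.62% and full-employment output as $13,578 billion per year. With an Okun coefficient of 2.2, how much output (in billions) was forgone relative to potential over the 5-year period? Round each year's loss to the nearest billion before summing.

$5,441 billion

Year 2018: gap = -2.2 × (8.09 - 4.62) = -7.634%, loss ≈ 13578 × 7.634/100 ≈ 1037.
Year 2019: gap = -2.2 × (7.94 - 4.62) = -7.304%, loss ≈ 13578 × 7.304/100 ≈ 992.
Year 2020: gap = -2.2 × (8.9 - 4.62) = -9.416%, loss ≈ 13578 × 9.416/100 ≈ 1279.
Year 2021: gap = -2.2 × (8.62 - 4.62) = -8.8%, loss ≈ 13578 × 8.8/100 ≈ 1195.
Year 2022: gap = -2.2 × (7.76 - 4.62) = -6.908%, loss ≈ 13578 × 6.908/100 ≈ 938.
Total lost output = 1037 + 992 + 1279 + 1195 + 938 = 5441 billion.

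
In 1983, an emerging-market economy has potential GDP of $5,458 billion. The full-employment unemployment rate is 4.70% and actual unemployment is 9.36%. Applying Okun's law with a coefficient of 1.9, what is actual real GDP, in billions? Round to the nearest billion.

Unemployment gap = 9.36 - 4.7 = 4.66 points, so the output gap is -1.9 × 4.66 = -8.854%.
Actual GDP = 5458 × (1 - 8.854/100) = 5458 × 0.91146 ≈ 4975 billion.

$4,975 billion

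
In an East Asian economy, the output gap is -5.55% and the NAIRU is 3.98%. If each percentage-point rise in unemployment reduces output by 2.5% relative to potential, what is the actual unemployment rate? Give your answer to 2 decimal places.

From Okun's law, u - u* = -(output gap)/β = -(-5.55)/2.5 = 2.22 points.
So u = 3.98 + 2.22 = 6.20%.

6.20%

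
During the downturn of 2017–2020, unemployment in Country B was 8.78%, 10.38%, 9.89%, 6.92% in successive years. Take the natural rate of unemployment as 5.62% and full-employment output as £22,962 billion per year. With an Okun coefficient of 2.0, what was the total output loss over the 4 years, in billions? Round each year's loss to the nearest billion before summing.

Year 2017: gap = -2.0 × (8.78 - 5.62) = -6.32%, loss ≈ 22962 × 6.32/100 ≈ 1451.
Year 2018: gap = -2.0 × (10.38 - 5.62) = -9.52%, loss ≈ 22962 × 9.52/100 ≈ 2186.
Year 2019: gap = -2.0 × (9.89 - 5.62) = -8.54%, loss ≈ 22962 × 8.54/100 ≈ 1961.
Year 2020: gap = -2.0 × (6.92 - 5.62) = -2.6%, loss ≈ 22962 × 2.6/100 ≈ 597.
Total lost output = 1451 + 2186 + 1961 + 597 = 6195 billion.

£6,195 billion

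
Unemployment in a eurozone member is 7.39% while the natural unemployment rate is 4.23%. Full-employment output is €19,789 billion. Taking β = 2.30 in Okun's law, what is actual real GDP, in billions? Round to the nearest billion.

€18,351 billion

Unemployment gap = 7.39 - 4.23 = 3.16 points, so the output gap is -2.3 × 3.16 = -7.268%.
Actual GDP = 19789 × (1 - 7.268/100) = 19789 × 0.92732 ≈ 18351 billion.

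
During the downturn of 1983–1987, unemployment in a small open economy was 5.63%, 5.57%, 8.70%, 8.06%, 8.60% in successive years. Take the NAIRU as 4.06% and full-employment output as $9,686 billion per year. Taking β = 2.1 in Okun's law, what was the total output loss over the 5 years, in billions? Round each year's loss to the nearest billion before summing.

Year 1983: gap = -2.1 × (5.63 - 4.06) = -3.297%, loss ≈ 9686 × 3.297/100 ≈ 319.
Year 1984: gap = -2.1 × (5.57 - 4.06) = -3.171%, loss ≈ 9686 × 3.171/100 ≈ 307.
Year 1985: gap = -2.1 × (8.7 - 4.06) = -9.744%, loss ≈ 9686 × 9.744/100 ≈ 944.
Year 1986: gap = -2.1 × (8.06 - 4.06) = -8.4%, loss ≈ 9686 × 8.4/100 ≈ 814.
Year 1987: gap = -2.1 × (8.6 - 4.06) = -9.534%, loss ≈ 9686 × 9.534/100 ≈ 923.
Total lost output = 319 + 307 + 944 + 814 + 923 = 3307 billion.

$3,307 billion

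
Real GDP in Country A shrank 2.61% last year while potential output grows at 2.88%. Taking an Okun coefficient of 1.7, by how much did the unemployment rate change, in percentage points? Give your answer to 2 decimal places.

3.23 percentage points

Growth-rate Okun's law: g_Y = g_Y* - β × Δu, so Δu = (g_Y* - g_Y)/β.
Δu = (2.88 + 2.61)/1.7 = 5.49/1.7 = 3.23 percentage points.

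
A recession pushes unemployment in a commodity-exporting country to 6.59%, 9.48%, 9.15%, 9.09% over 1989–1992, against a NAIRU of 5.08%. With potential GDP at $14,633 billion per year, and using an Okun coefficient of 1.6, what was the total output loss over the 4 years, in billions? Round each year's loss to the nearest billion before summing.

Year 1989: gap = -1.6 × (6.59 - 5.08) = -2.416%, loss ≈ 14633 × 2.416/100 ≈ 354.
Year 1990: gap = -1.6 × (9.48 - 5.08) = -7.04%, loss ≈ 14633 × 7.04/100 ≈ 1030.
Year 1991: gap = -1.6 × (9.15 - 5.08) = -6.512%, loss ≈ 14633 × 6.512/100 ≈ 953.
Year 1992: gap = -1.6 × (9.09 - 5.08) = -6.416%, loss ≈ 14633 × 6.416/100 ≈ 939.
Total lost output = 354 + 1030 + 953 + 939 = 3276 billion.

$3,276 billion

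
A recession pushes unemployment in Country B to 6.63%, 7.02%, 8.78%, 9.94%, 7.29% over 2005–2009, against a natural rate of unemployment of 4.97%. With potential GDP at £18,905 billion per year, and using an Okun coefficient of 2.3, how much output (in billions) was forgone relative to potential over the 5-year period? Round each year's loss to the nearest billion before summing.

£6,440 billion

Year 2005: gap = -2.3 × (6.63 - 4.97) = -3.818%, loss ≈ 18905 × 3.818/100 ≈ 722.
Year 2006: gap = -2.3 × (7.02 - 4.97) = -4.715%, loss ≈ 18905 × 4.715/100 ≈ 891.
Year 2007: gap = -2.3 × (8.78 - 4.97) = -8.763%, loss ≈ 18905 × 8.763/100 ≈ 1657.
Year 2008: gap = -2.3 × (9.94 - 4.97) = -11.431%, loss ≈ 18905 × 11.431/100 ≈ 2161.
Year 2009: gap = -2.3 × (7.29 - 4.97) = -5.336%, loss ≈ 18905 × 5.336/100 ≈ 1009.
Total lost output = 722 + 891 + 1657 + 2161 + 1009 = 6440 billion.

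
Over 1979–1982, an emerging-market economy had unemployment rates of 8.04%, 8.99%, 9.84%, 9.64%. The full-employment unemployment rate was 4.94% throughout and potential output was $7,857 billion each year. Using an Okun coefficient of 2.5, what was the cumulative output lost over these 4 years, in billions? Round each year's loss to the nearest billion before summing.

Year 1979: gap = -2.5 × (8.04 - 4.94) = -7.75%, loss ≈ 7857 × 7.75/100 ≈ 609.
Year 1980: gap = -2.5 × (8.99 - 4.94) = -10.125%, loss ≈ 7857 × 10.125/100 ≈ 796.
Year 1981: gap = -2.5 × (9.84 - 4.94) = -12.25%, loss ≈ 7857 × 12.25/100 ≈ 962.
Year 1982: gap = -2.5 × (9.64 - 4.94) = -11.75%, loss ≈ 7857 × 11.75/100 ≈ 923.
Total lost output = 609 + 796 + 962 + 923 = 3290 billion.

$3,290 billion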